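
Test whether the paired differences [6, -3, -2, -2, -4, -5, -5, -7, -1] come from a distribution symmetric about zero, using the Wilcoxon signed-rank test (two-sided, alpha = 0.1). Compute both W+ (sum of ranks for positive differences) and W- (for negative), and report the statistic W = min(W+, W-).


Step 1: Drop any zero differences (none here) and take |d_i|.
|d| = [6, 3, 2, 2, 4, 5, 5, 7, 1]
Step 2: Midrank |d_i| (ties get averaged ranks).
ranks: |6|->8, |3|->4, |2|->2.5, |2|->2.5, |4|->5, |5|->6.5, |5|->6.5, |7|->9, |1|->1
Step 3: Attach original signs; sum ranks with positive sign and with negative sign.
W+ = 8 = 8
W- = 4 + 2.5 + 2.5 + 5 + 6.5 + 6.5 + 9 + 1 = 37
(Check: W+ + W- = 45 should equal n(n+1)/2 = 45.)
Step 4: Test statistic W = min(W+, W-) = 8.
Step 5: Ties in |d|, so use the tie-corrected normal approximation.
        E[W] = n(n+1)/4 = 9*10/4 = 22.5.
        Tie groups: |d|=2 (t=2), |d|=5 (t=2); sum(t^3 - t) = 12.
        Var[W] = n(n+1)(2n+1)/24 - sum(t^3-t)/48 = 1710/24 - 12/48 = 71.
        z = (W - E[W]) / sqrt(Var[W]) = (8 - 22.5) / 8.4261 = -1.7208.
        Two-sided p = 2*Phi(z) = 0.085281.
Step 6: alpha = 0.1. reject H0.

W+ = 8, W- = 37, W = min = 8, p = 0.085281, reject H0.


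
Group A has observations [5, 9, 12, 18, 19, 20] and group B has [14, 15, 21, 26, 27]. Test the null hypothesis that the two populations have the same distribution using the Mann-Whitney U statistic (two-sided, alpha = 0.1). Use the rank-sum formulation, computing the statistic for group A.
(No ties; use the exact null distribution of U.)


Step 1: Combine and sort all 11 observations; assign midranks.
sorted (value, group): (5,X), (9,X), (12,X), (14,Y), (15,Y), (18,X), (19,X), (20,X), (21,Y), (26,Y), (27,Y)
ranks: 5->1, 9->2, 12->3, 14->4, 15->5, 18->6, 19->7, 20->8, 21->9, 26->10, 27->11
Step 2: Rank sum for X: R1 = 1 + 2 + 3 + 6 + 7 + 8 = 27.
Step 3: U_X = R1 - n1(n1+1)/2 = 27 - 6*7/2 = 27 - 21 = 6.
       U_Y = n1*n2 - U_X = 30 - 6 = 24.
Step 4: No ties, so the exact null distribution of U (based on enumerating the C(11,6) = 462 equally likely rank assignments) gives the two-sided p-value.
Step 5: p-value = 0.125541; compare to alpha = 0.1. fail to reject H0.

U_X = 6, p = 0.125541, fail to reject H0 at alpha = 0.1.


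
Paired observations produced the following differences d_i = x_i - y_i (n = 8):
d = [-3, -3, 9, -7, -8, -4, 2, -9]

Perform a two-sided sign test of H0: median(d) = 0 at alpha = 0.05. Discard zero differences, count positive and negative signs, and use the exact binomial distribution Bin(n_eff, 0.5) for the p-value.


Step 1: Discard zero differences. Original n = 8; n_eff = number of nonzero differences = 8.
Nonzero differences (with sign): -3, -3, +9, -7, -8, -4, +2, -9
Step 2: Count signs: positive = 2, negative = 6.
Step 3: Under H0: P(positive) = 0.5, so the number of positives S ~ Bin(8, 0.5).
Step 4: Two-sided exact p-value = sum of Bin(8,0.5) probabilities at or below the observed probability = 0.289062.
Step 5: alpha = 0.05. fail to reject H0.

n_eff = 8, pos = 2, neg = 6, p = 0.289062, fail to reject H0.


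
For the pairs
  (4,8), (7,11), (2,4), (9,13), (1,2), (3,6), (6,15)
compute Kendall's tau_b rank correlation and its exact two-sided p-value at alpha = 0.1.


Step 1: Enumerate the 21 unordered pairs (i,j) with i<j and classify each by sign(x_j-x_i) * sign(y_j-y_i).
  (1,2):dx=+3,dy=+3->C; (1,3):dx=-2,dy=-4->C; (1,4):dx=+5,dy=+5->C; (1,5):dx=-3,dy=-6->C
  (1,6):dx=-1,dy=-2->C; (1,7):dx=+2,dy=+7->C; (2,3):dx=-5,dy=-7->C; (2,4):dx=+2,dy=+2->C
  (2,5):dx=-6,dy=-9->C; (2,6):dx=-4,dy=-5->C; (2,7):dx=-1,dy=+4->D; (3,4):dx=+7,dy=+9->C
  (3,5):dx=-1,dy=-2->C; (3,6):dx=+1,dy=+2->C; (3,7):dx=+4,dy=+11->C; (4,5):dx=-8,dy=-11->C
  (4,6):dx=-6,dy=-7->C; (4,7):dx=-3,dy=+2->D; (5,6):dx=+2,dy=+4->C; (5,7):dx=+5,dy=+13->C
  (6,7):dx=+3,dy=+9->C
Step 2: C = 19, D = 2, total pairs = 21.
Step 3: tau = (C - D)/(n(n-1)/2) = (19 - 2)/21 = 0.809524.
Step 4: Exact two-sided p-value (enumerate n! = 5040 permutations of y under H0): p = 0.010714.
Step 5: alpha = 0.1. reject H0.

tau_b = 0.8095 (C=19, D=2), p = 0.010714, reject H0.


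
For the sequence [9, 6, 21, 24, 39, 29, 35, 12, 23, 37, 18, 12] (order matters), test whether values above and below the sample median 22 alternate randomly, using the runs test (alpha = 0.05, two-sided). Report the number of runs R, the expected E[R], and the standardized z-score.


Step 1: Compute median = 22; label A = above, B = below.
Labels in order: BBBAAAABAABB  (n_A = 6, n_B = 6)
Step 2: Count runs R = 5.
Step 3: Under H0 (random ordering), E[R] = 2*n_A*n_B/(n_A+n_B) + 1 = 2*6*6/12 + 1 = 7.0000.
        Var[R] = 2*n_A*n_B*(2*n_A*n_B - n_A - n_B) / ((n_A+n_B)^2 * (n_A+n_B-1)) = 4320/1584 = 2.7273.
        SD[R] = 1.6514.
Step 4: Continuity-corrected z = (R + 0.5 - E[R]) / SD[R] = (5 + 0.5 - 7.0000) / 1.6514 = -0.9083.
Step 5: Two-sided p-value via normal approximation = 2*(1 - Phi(|z|)) = 0.363722.
Step 6: alpha = 0.05. fail to reject H0.

R = 5, z = -0.9083, p = 0.363722, fail to reject H0.


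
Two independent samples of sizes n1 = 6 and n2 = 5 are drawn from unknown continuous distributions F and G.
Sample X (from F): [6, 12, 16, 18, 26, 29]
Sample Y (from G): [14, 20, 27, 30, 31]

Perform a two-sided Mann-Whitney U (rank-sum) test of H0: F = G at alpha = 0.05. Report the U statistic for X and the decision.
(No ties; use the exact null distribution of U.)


Step 1: Combine and sort all 11 observations; assign midranks.
sorted (value, group): (6,X), (12,X), (14,Y), (16,X), (18,X), (20,Y), (26,X), (27,Y), (29,X), (30,Y), (31,Y)
ranks: 6->1, 12->2, 14->3, 16->4, 18->5, 20->6, 26->7, 27->8, 29->9, 30->10, 31->11
Step 2: Rank sum for X: R1 = 1 + 2 + 4 + 5 + 7 + 9 = 28.
Step 3: U_X = R1 - n1(n1+1)/2 = 28 - 6*7/2 = 28 - 21 = 7.
       U_Y = n1*n2 - U_X = 30 - 7 = 23.
Step 4: No ties, so the exact null distribution of U (based on enumerating the C(11,6) = 462 equally likely rank assignments) gives the two-sided p-value.
Step 5: p-value = 0.177489; compare to alpha = 0.05. fail to reject H0.

U_X = 7, p = 0.177489, fail to reject H0 at alpha = 0.05.


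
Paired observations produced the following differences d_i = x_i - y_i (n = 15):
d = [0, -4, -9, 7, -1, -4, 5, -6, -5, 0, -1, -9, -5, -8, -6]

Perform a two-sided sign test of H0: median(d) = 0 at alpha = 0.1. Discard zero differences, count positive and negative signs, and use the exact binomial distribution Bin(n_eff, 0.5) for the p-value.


Step 1: Discard zero differences. Original n = 15; n_eff = number of nonzero differences = 13.
Nonzero differences (with sign): -4, -9, +7, -1, -4, +5, -6, -5, -1, -9, -5, -8, -6
Step 2: Count signs: positive = 2, negative = 11.
Step 3: Under H0: P(positive) = 0.5, so the number of positives S ~ Bin(13, 0.5).
Step 4: Two-sided exact p-value = sum of Bin(13,0.5) probabilities at or below the observed probability = 0.022461.
Step 5: alpha = 0.1. reject H0.

n_eff = 13, pos = 2, neg = 11, p = 0.022461, reject H0.


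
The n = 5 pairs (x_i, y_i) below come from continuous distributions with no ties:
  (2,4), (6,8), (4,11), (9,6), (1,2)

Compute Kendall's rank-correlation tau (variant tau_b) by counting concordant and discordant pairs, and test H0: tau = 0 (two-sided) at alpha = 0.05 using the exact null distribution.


Step 1: Enumerate the 10 unordered pairs (i,j) with i<j and classify each by sign(x_j-x_i) * sign(y_j-y_i).
  (1,2):dx=+4,dy=+4->C; (1,3):dx=+2,dy=+7->C; (1,4):dx=+7,dy=+2->C; (1,5):dx=-1,dy=-2->C
  (2,3):dx=-2,dy=+3->D; (2,4):dx=+3,dy=-2->D; (2,5):dx=-5,dy=-6->C; (3,4):dx=+5,dy=-5->D
  (3,5):dx=-3,dy=-9->C; (4,5):dx=-8,dy=-4->C
Step 2: C = 7, D = 3, total pairs = 10.
Step 3: tau = (C - D)/(n(n-1)/2) = (7 - 3)/10 = 0.400000.
Step 4: Exact two-sided p-value (enumerate n! = 120 permutations of y under H0): p = 0.483333.
Step 5: alpha = 0.05. fail to reject H0.

tau_b = 0.4000 (C=7, D=3), p = 0.483333, fail to reject H0.


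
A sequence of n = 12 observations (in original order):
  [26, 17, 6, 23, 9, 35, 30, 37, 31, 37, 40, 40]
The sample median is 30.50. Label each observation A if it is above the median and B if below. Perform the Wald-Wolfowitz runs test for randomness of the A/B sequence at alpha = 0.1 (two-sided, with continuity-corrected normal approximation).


Step 1: Compute median = 30.50; label A = above, B = below.
Labels in order: BBBBBABAAAAA  (n_A = 6, n_B = 6)
Step 2: Count runs R = 4.
Step 3: Under H0 (random ordering), E[R] = 2*n_A*n_B/(n_A+n_B) + 1 = 2*6*6/12 + 1 = 7.0000.
        Var[R] = 2*n_A*n_B*(2*n_A*n_B - n_A - n_B) / ((n_A+n_B)^2 * (n_A+n_B-1)) = 4320/1584 = 2.7273.
        SD[R] = 1.6514.
Step 4: Continuity-corrected z = (R + 0.5 - E[R]) / SD[R] = (4 + 0.5 - 7.0000) / 1.6514 = -1.5138.
Step 5: Two-sided p-value via normal approximation = 2*(1 - Phi(|z|)) = 0.130070.
Step 6: alpha = 0.1. fail to reject H0.

R = 4, z = -1.5138, p = 0.130070, fail to reject H0.


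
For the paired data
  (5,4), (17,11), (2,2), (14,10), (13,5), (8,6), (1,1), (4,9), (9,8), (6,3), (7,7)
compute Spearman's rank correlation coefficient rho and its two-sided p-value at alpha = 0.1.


Step 1: Rank x and y separately (midranks; no ties here).
rank(x): 5->4, 17->11, 2->2, 14->10, 13->9, 8->7, 1->1, 4->3, 9->8, 6->5, 7->6
rank(y): 4->4, 11->11, 2->2, 10->10, 5->5, 6->6, 1->1, 9->9, 8->8, 3->3, 7->7
Step 2: d_i = R_x(i) - R_y(i); compute d_i^2.
  (4-4)^2=0, (11-11)^2=0, (2-2)^2=0, (10-10)^2=0, (9-5)^2=16, (7-6)^2=1, (1-1)^2=0, (3-9)^2=36, (8-8)^2=0, (5-3)^2=4, (6-7)^2=1
sum(d^2) = 58.
Step 3: rho = 1 - 6*58 / (11*(11^2 - 1)) = 1 - 348/1320 = 0.736364.
Step 4: Under H0, t = rho * sqrt((n-2)/(1-rho^2)) = 3.2651 ~ t(9).
Step 5: Two-sided p-value from the t-distribution with 9 df = 0.009760.
Step 6: alpha = 0.1. reject H0.

rho = 0.7364, p = 0.009760, reject H0 at alpha = 0.1.


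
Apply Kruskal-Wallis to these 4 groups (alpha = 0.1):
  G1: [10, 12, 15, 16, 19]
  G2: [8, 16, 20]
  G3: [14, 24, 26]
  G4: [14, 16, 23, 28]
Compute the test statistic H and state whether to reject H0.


Step 1: Combine all N = 15 observations and assign midranks.
sorted (value, group, rank): (8,G2,1), (10,G1,2), (12,G1,3), (14,G3,4.5), (14,G4,4.5), (15,G1,6), (16,G1,8), (16,G2,8), (16,G4,8), (19,G1,10), (20,G2,11), (23,G4,12), (24,G3,13), (26,G3,14), (28,G4,15)
Step 2: Sum ranks within each group.
R_1 = 29 (n_1 = 5)
R_2 = 20 (n_2 = 3)
R_3 = 31.5 (n_3 = 3)
R_4 = 39.5 (n_4 = 4)
Step 3: H = 12/(N(N+1)) * sum(R_i^2/n_i) - 3(N+1)
     = 12/(15*16) * (29^2/5 + 20^2/3 + 31.5^2/3 + 39.5^2/4) - 3*16
     = 0.050000 * 1022.35 - 48
     = 3.117292.
Step 4: Ties present; correction factor C = 1 - 30/(15^3 - 15) = 0.991071. Corrected H = 3.117292 / 0.991071 = 3.145375.
Step 5: Under H0, H ~ chi^2(3); p-value = 0.369750.
Step 6: alpha = 0.1. fail to reject H0.

H = 3.1454, df = 3, p = 0.369750, fail to reject H0.


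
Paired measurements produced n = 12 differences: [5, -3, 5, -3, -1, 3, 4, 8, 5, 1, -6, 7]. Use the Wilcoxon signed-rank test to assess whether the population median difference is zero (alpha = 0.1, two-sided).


Step 1: Drop any zero differences (none here) and take |d_i|.
|d| = [5, 3, 5, 3, 1, 3, 4, 8, 5, 1, 6, 7]
Step 2: Midrank |d_i| (ties get averaged ranks).
ranks: |5|->8, |3|->4, |5|->8, |3|->4, |1|->1.5, |3|->4, |4|->6, |8|->12, |5|->8, |1|->1.5, |6|->10, |7|->11
Step 3: Attach original signs; sum ranks with positive sign and with negative sign.
W+ = 8 + 8 + 4 + 6 + 12 + 8 + 1.5 + 11 = 58.5
W- = 4 + 4 + 1.5 + 10 = 19.5
(Check: W+ + W- = 78 should equal n(n+1)/2 = 78.)
Step 4: Test statistic W = min(W+, W-) = 19.5.
Step 5: Ties in |d|, so use the tie-corrected normal approximation.
        E[W] = n(n+1)/4 = 12*13/4 = 39.
        Tie groups: |d|=1 (t=2), |d|=3 (t=3), |d|=5 (t=3); sum(t^3 - t) = 54.
        Var[W] = n(n+1)(2n+1)/24 - sum(t^3-t)/48 = 3900/24 - 54/48 = 161.375.
        z = (W - E[W]) / sqrt(Var[W]) = (19.5 - 39) / 12.7033 = -1.5350.
        Two-sided p = 2*Phi(z) = 0.124777.
Step 6: alpha = 0.1. fail to reject H0.

W+ = 58.5, W- = 19.5, W = min = 19.5, p = 0.124777, fail to reject H0.


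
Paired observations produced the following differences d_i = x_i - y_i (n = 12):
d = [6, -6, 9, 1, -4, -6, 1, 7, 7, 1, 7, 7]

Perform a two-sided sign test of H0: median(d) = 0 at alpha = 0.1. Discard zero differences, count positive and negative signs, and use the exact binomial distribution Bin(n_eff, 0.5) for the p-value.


Step 1: Discard zero differences. Original n = 12; n_eff = number of nonzero differences = 12.
Nonzero differences (with sign): +6, -6, +9, +1, -4, -6, +1, +7, +7, +1, +7, +7
Step 2: Count signs: positive = 9, negative = 3.
Step 3: Under H0: P(positive) = 0.5, so the number of positives S ~ Bin(12, 0.5).
Step 4: Two-sided exact p-value = sum of Bin(12,0.5) probabilities at or below the observed probability = 0.145996.
Step 5: alpha = 0.1. fail to reject H0.

n_eff = 12, pos = 9, neg = 3, p = 0.145996, fail to reject H0.


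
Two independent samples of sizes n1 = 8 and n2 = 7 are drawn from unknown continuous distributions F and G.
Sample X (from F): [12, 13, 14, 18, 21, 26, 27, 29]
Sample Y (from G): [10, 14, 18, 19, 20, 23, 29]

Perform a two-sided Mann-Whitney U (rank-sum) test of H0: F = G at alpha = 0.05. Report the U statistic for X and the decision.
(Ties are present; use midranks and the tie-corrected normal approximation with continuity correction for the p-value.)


Step 1: Combine and sort all 15 observations; assign midranks.
sorted (value, group): (10,Y), (12,X), (13,X), (14,X), (14,Y), (18,X), (18,Y), (19,Y), (20,Y), (21,X), (23,Y), (26,X), (27,X), (29,X), (29,Y)
ranks: 10->1, 12->2, 13->3, 14->4.5, 14->4.5, 18->6.5, 18->6.5, 19->8, 20->9, 21->10, 23->11, 26->12, 27->13, 29->14.5, 29->14.5
Step 2: Rank sum for X: R1 = 2 + 3 + 4.5 + 6.5 + 10 + 12 + 13 + 14.5 = 65.5.
Step 3: U_X = R1 - n1(n1+1)/2 = 65.5 - 8*9/2 = 65.5 - 36 = 29.5.
       U_Y = n1*n2 - U_X = 56 - 29.5 = 26.5.
Step 4: Ties are present, so use the tie-corrected normal approximation (with continuity correction) for the p-value.
Step 5: p-value = 0.907622; compare to alpha = 0.05. fail to reject H0.

U_X = 29.5, p = 0.907622, fail to reject H0 at alpha = 0.05.


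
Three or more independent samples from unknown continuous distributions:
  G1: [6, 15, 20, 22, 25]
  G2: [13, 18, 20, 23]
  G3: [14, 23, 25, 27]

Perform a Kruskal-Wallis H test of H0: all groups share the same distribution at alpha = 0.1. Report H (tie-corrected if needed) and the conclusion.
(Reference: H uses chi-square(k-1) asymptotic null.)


Step 1: Combine all N = 13 observations and assign midranks.
sorted (value, group, rank): (6,G1,1), (13,G2,2), (14,G3,3), (15,G1,4), (18,G2,5), (20,G1,6.5), (20,G2,6.5), (22,G1,8), (23,G2,9.5), (23,G3,9.5), (25,G1,11.5), (25,G3,11.5), (27,G3,13)
Step 2: Sum ranks within each group.
R_1 = 31 (n_1 = 5)
R_2 = 23 (n_2 = 4)
R_3 = 37 (n_3 = 4)
Step 3: H = 12/(N(N+1)) * sum(R_i^2/n_i) - 3(N+1)
     = 12/(13*14) * (31^2/5 + 23^2/4 + 37^2/4) - 3*14
     = 0.065934 * 666.7 - 42
     = 1.958242.
Step 4: Ties present; correction factor C = 1 - 18/(13^3 - 13) = 0.991758. Corrected H = 1.958242 / 0.991758 = 1.974515.
Step 5: Under H0, H ~ chi^2(2); p-value = 0.372597.
Step 6: alpha = 0.1. fail to reject H0.

H = 1.9745, df = 2, p = 0.372597, fail to reject H0.


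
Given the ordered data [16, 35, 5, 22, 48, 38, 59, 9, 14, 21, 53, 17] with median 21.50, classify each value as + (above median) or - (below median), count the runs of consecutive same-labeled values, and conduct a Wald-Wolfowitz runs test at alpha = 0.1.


Step 1: Compute median = 21.50; label A = above, B = below.
Labels in order: BABAAAABBBAB  (n_A = 6, n_B = 6)
Step 2: Count runs R = 7.
Step 3: Under H0 (random ordering), E[R] = 2*n_A*n_B/(n_A+n_B) + 1 = 2*6*6/12 + 1 = 7.0000.
        Var[R] = 2*n_A*n_B*(2*n_A*n_B - n_A - n_B) / ((n_A+n_B)^2 * (n_A+n_B-1)) = 4320/1584 = 2.7273.
        SD[R] = 1.6514.
Step 4: R = E[R], so z = 0 with no continuity correction.
Step 5: Two-sided p-value via normal approximation = 2*(1 - Phi(|z|)) = 1.000000.
Step 6: alpha = 0.1. fail to reject H0.

R = 7, z = 0.0000, p = 1.000000, fail to reject H0.


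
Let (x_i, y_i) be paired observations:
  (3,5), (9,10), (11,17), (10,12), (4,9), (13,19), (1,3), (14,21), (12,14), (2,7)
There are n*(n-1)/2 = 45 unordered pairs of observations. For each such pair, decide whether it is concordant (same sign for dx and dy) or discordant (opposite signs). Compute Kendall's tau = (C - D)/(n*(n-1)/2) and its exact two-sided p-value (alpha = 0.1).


Step 1: Enumerate the 45 unordered pairs (i,j) with i<j and classify each by sign(x_j-x_i) * sign(y_j-y_i).
  (1,2):dx=+6,dy=+5->C; (1,3):dx=+8,dy=+12->C; (1,4):dx=+7,dy=+7->C; (1,5):dx=+1,dy=+4->C
  (1,6):dx=+10,dy=+14->C; (1,7):dx=-2,dy=-2->C; (1,8):dx=+11,dy=+16->C; (1,9):dx=+9,dy=+9->C
  (1,10):dx=-1,dy=+2->D; (2,3):dx=+2,dy=+7->C; (2,4):dx=+1,dy=+2->C; (2,5):dx=-5,dy=-1->C
  (2,6):dx=+4,dy=+9->C; (2,7):dx=-8,dy=-7->C; (2,8):dx=+5,dy=+11->C; (2,9):dx=+3,dy=+4->C
  (2,10):dx=-7,dy=-3->C; (3,4):dx=-1,dy=-5->C; (3,5):dx=-7,dy=-8->C; (3,6):dx=+2,dy=+2->C
  (3,7):dx=-10,dy=-14->C; (3,8):dx=+3,dy=+4->C; (3,9):dx=+1,dy=-3->D; (3,10):dx=-9,dy=-10->C
  (4,5):dx=-6,dy=-3->C; (4,6):dx=+3,dy=+7->C; (4,7):dx=-9,dy=-9->C; (4,8):dx=+4,dy=+9->C
  (4,9):dx=+2,dy=+2->C; (4,10):dx=-8,dy=-5->C; (5,6):dx=+9,dy=+10->C; (5,7):dx=-3,dy=-6->C
  (5,8):dx=+10,dy=+12->C; (5,9):dx=+8,dy=+5->C; (5,10):dx=-2,dy=-2->C; (6,7):dx=-12,dy=-16->C
  (6,8):dx=+1,dy=+2->C; (6,9):dx=-1,dy=-5->C; (6,10):dx=-11,dy=-12->C; (7,8):dx=+13,dy=+18->C
  (7,9):dx=+11,dy=+11->C; (7,10):dx=+1,dy=+4->C; (8,9):dx=-2,dy=-7->C; (8,10):dx=-12,dy=-14->C
  (9,10):dx=-10,dy=-7->C
Step 2: C = 43, D = 2, total pairs = 45.
Step 3: tau = (C - D)/(n(n-1)/2) = (43 - 2)/45 = 0.911111.
Step 4: Exact two-sided p-value (enumerate n! = 3628800 permutations of y under H0): p = 0.000030.
Step 5: alpha = 0.1. reject H0.

tau_b = 0.9111 (C=43, D=2), p = 0.000030, reject H0.


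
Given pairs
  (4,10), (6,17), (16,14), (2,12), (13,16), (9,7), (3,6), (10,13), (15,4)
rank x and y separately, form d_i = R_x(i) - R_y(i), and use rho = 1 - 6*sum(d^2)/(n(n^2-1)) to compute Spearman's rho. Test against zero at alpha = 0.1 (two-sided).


Step 1: Rank x and y separately (midranks; no ties here).
rank(x): 4->3, 6->4, 16->9, 2->1, 13->7, 9->5, 3->2, 10->6, 15->8
rank(y): 10->4, 17->9, 14->7, 12->5, 16->8, 7->3, 6->2, 13->6, 4->1
Step 2: d_i = R_x(i) - R_y(i); compute d_i^2.
  (3-4)^2=1, (4-9)^2=25, (9-7)^2=4, (1-5)^2=16, (7-8)^2=1, (5-3)^2=4, (2-2)^2=0, (6-6)^2=0, (8-1)^2=49
sum(d^2) = 100.
Step 3: rho = 1 - 6*100 / (9*(9^2 - 1)) = 1 - 600/720 = 0.166667.
Step 4: Under H0, t = rho * sqrt((n-2)/(1-rho^2)) = 0.4472 ~ t(7).
Step 5: Two-sided p-value from the t-distribution with 7 df = 0.668231.
Step 6: alpha = 0.1. fail to reject H0.

rho = 0.1667, p = 0.668231, fail to reject H0 at alpha = 0.1.


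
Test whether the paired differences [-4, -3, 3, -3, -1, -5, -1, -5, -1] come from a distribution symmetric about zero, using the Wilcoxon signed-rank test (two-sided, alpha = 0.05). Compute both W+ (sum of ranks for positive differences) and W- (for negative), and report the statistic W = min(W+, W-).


Step 1: Drop any zero differences (none here) and take |d_i|.
|d| = [4, 3, 3, 3, 1, 5, 1, 5, 1]
Step 2: Midrank |d_i| (ties get averaged ranks).
ranks: |4|->7, |3|->5, |3|->5, |3|->5, |1|->2, |5|->8.5, |1|->2, |5|->8.5, |1|->2
Step 3: Attach original signs; sum ranks with positive sign and with negative sign.
W+ = 5 = 5
W- = 7 + 5 + 5 + 2 + 8.5 + 2 + 8.5 + 2 = 40
(Check: W+ + W- = 45 should equal n(n+1)/2 = 45.)
Step 4: Test statistic W = min(W+, W-) = 5.
Step 5: Ties in |d|, so use the tie-corrected normal approximation.
        E[W] = n(n+1)/4 = 9*10/4 = 22.5.
        Tie groups: |d|=1 (t=3), |d|=3 (t=3), |d|=5 (t=2); sum(t^3 - t) = 54.
        Var[W] = n(n+1)(2n+1)/24 - sum(t^3-t)/48 = 1710/24 - 54/48 = 70.125.
        z = (W - E[W]) / sqrt(Var[W]) = (5 - 22.5) / 8.3741 = -2.0898.
        Two-sided p = 2*Phi(z) = 0.036637.
Step 6: alpha = 0.05. reject H0.

W+ = 5, W- = 40, W = min = 5, p = 0.036637, reject H0.


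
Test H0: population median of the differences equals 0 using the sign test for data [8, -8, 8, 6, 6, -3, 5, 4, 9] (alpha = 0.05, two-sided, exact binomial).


Step 1: Discard zero differences. Original n = 9; n_eff = number of nonzero differences = 9.
Nonzero differences (with sign): +8, -8, +8, +6, +6, -3, +5, +4, +9
Step 2: Count signs: positive = 7, negative = 2.
Step 3: Under H0: P(positive) = 0.5, so the number of positives S ~ Bin(9, 0.5).
Step 4: Two-sided exact p-value = sum of Bin(9,0.5) probabilities at or below the observed probability = 0.179688.
Step 5: alpha = 0.05. fail to reject H0.

n_eff = 9, pos = 7, neg = 2, p = 0.179688, fail to reject H0.


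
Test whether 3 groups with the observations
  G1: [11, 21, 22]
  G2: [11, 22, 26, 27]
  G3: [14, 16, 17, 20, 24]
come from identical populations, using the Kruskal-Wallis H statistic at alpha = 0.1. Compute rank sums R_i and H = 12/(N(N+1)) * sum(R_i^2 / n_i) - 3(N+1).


Step 1: Combine all N = 12 observations and assign midranks.
sorted (value, group, rank): (11,G1,1.5), (11,G2,1.5), (14,G3,3), (16,G3,4), (17,G3,5), (20,G3,6), (21,G1,7), (22,G1,8.5), (22,G2,8.5), (24,G3,10), (26,G2,11), (27,G2,12)
Step 2: Sum ranks within each group.
R_1 = 17 (n_1 = 3)
R_2 = 33 (n_2 = 4)
R_3 = 28 (n_3 = 5)
Step 3: H = 12/(N(N+1)) * sum(R_i^2/n_i) - 3(N+1)
     = 12/(12*13) * (17^2/3 + 33^2/4 + 28^2/5) - 3*13
     = 0.076923 * 525.383 - 39
     = 1.414103.
Step 4: Ties present; correction factor C = 1 - 12/(12^3 - 12) = 0.993007. Corrected H = 1.414103 / 0.993007 = 1.424061.
Step 5: Under H0, H ~ chi^2(2); p-value = 0.490647.
Step 6: alpha = 0.1. fail to reject H0.

H = 1.4241, df = 2, p = 0.490647, fail to reject H0.


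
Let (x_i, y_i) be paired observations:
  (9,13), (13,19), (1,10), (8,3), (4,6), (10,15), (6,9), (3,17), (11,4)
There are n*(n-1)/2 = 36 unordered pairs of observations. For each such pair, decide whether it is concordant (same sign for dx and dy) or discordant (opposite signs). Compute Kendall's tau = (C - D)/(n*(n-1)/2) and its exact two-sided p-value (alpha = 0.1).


Step 1: Enumerate the 36 unordered pairs (i,j) with i<j and classify each by sign(x_j-x_i) * sign(y_j-y_i).
  (1,2):dx=+4,dy=+6->C; (1,3):dx=-8,dy=-3->C; (1,4):dx=-1,dy=-10->C; (1,5):dx=-5,dy=-7->C
  (1,6):dx=+1,dy=+2->C; (1,7):dx=-3,dy=-4->C; (1,8):dx=-6,dy=+4->D; (1,9):dx=+2,dy=-9->D
  (2,3):dx=-12,dy=-9->C; (2,4):dx=-5,dy=-16->C; (2,5):dx=-9,dy=-13->C; (2,6):dx=-3,dy=-4->C
  (2,7):dx=-7,dy=-10->C; (2,8):dx=-10,dy=-2->C; (2,9):dx=-2,dy=-15->C; (3,4):dx=+7,dy=-7->D
  (3,5):dx=+3,dy=-4->D; (3,6):dx=+9,dy=+5->C; (3,7):dx=+5,dy=-1->D; (3,8):dx=+2,dy=+7->C
  (3,9):dx=+10,dy=-6->D; (4,5):dx=-4,dy=+3->D; (4,6):dx=+2,dy=+12->C; (4,7):dx=-2,dy=+6->D
  (4,8):dx=-5,dy=+14->D; (4,9):dx=+3,dy=+1->C; (5,6):dx=+6,dy=+9->C; (5,7):dx=+2,dy=+3->C
  (5,8):dx=-1,dy=+11->D; (5,9):dx=+7,dy=-2->D; (6,7):dx=-4,dy=-6->C; (6,8):dx=-7,dy=+2->D
  (6,9):dx=+1,dy=-11->D; (7,8):dx=-3,dy=+8->D; (7,9):dx=+5,dy=-5->D; (8,9):dx=+8,dy=-13->D
Step 2: C = 20, D = 16, total pairs = 36.
Step 3: tau = (C - D)/(n(n-1)/2) = (20 - 16)/36 = 0.111111.
Step 4: Exact two-sided p-value (enumerate n! = 362880 permutations of y under H0): p = 0.761414.
Step 5: alpha = 0.1. fail to reject H0.

tau_b = 0.1111 (C=20, D=16), p = 0.761414, fail to reject H0.


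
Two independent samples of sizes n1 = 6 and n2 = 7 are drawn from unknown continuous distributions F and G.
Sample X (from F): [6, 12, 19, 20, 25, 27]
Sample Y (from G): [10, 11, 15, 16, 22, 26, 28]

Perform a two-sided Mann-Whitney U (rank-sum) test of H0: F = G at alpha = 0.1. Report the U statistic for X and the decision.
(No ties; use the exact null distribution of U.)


Step 1: Combine and sort all 13 observations; assign midranks.
sorted (value, group): (6,X), (10,Y), (11,Y), (12,X), (15,Y), (16,Y), (19,X), (20,X), (22,Y), (25,X), (26,Y), (27,X), (28,Y)
ranks: 6->1, 10->2, 11->3, 12->4, 15->5, 16->6, 19->7, 20->8, 22->9, 25->10, 26->11, 27->12, 28->13
Step 2: Rank sum for X: R1 = 1 + 4 + 7 + 8 + 10 + 12 = 42.
Step 3: U_X = R1 - n1(n1+1)/2 = 42 - 6*7/2 = 42 - 21 = 21.
       U_Y = n1*n2 - U_X = 42 - 21 = 21.
Step 4: No ties, so the exact null distribution of U (based on enumerating the C(13,6) = 1716 equally likely rank assignments) gives the two-sided p-value.
Step 5: p-value = 1.000000; compare to alpha = 0.1. fail to reject H0.

U_X = 21, p = 1.000000, fail to reject H0 at alpha = 0.1.


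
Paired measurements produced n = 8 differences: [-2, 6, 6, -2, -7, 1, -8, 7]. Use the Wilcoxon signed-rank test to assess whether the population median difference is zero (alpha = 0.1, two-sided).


Step 1: Drop any zero differences (none here) and take |d_i|.
|d| = [2, 6, 6, 2, 7, 1, 8, 7]
Step 2: Midrank |d_i| (ties get averaged ranks).
ranks: |2|->2.5, |6|->4.5, |6|->4.5, |2|->2.5, |7|->6.5, |1|->1, |8|->8, |7|->6.5
Step 3: Attach original signs; sum ranks with positive sign and with negative sign.
W+ = 4.5 + 4.5 + 1 + 6.5 = 16.5
W- = 2.5 + 2.5 + 6.5 + 8 = 19.5
(Check: W+ + W- = 36 should equal n(n+1)/2 = 36.)
Step 4: Test statistic W = min(W+, W-) = 16.5.
Step 5: Ties in |d|, so use the tie-corrected normal approximation.
        E[W] = n(n+1)/4 = 8*9/4 = 18.
        Tie groups: |d|=2 (t=2), |d|=6 (t=2), |d|=7 (t=2); sum(t^3 - t) = 18.
        Var[W] = n(n+1)(2n+1)/24 - sum(t^3-t)/48 = 1224/24 - 18/48 = 50.625.
        z = (W - E[W]) / sqrt(Var[W]) = (16.5 - 18) / 7.1151 = -0.2108.
        Two-sided p = 2*Phi(z) = 0.833029.
Step 6: alpha = 0.1. fail to reject H0.

W+ = 16.5, W- = 19.5, W = min = 16.5, p = 0.833029, fail to reject H0.


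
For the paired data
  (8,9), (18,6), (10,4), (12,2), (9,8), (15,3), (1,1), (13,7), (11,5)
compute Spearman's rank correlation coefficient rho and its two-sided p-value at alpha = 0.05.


Step 1: Rank x and y separately (midranks; no ties here).
rank(x): 8->2, 18->9, 10->4, 12->6, 9->3, 15->8, 1->1, 13->7, 11->5
rank(y): 9->9, 6->6, 4->4, 2->2, 8->8, 3->3, 1->1, 7->7, 5->5
Step 2: d_i = R_x(i) - R_y(i); compute d_i^2.
  (2-9)^2=49, (9-6)^2=9, (4-4)^2=0, (6-2)^2=16, (3-8)^2=25, (8-3)^2=25, (1-1)^2=0, (7-7)^2=0, (5-5)^2=0
sum(d^2) = 124.
Step 3: rho = 1 - 6*124 / (9*(9^2 - 1)) = 1 - 744/720 = -0.033333.
Step 4: Under H0, t = rho * sqrt((n-2)/(1-rho^2)) = -0.0882 ~ t(7).
Step 5: Two-sided p-value from the t-distribution with 7 df = 0.932157.
Step 6: alpha = 0.05. fail to reject H0.

rho = -0.0333, p = 0.932157, fail to reject H0 at alpha = 0.05.


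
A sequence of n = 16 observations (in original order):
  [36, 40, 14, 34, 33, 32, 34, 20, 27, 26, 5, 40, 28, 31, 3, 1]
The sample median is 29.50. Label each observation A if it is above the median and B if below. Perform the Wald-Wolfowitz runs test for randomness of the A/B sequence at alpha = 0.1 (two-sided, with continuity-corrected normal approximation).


Step 1: Compute median = 29.50; label A = above, B = below.
Labels in order: AABAAAABBBBABABB  (n_A = 8, n_B = 8)
Step 2: Count runs R = 8.
Step 3: Under H0 (random ordering), E[R] = 2*n_A*n_B/(n_A+n_B) + 1 = 2*8*8/16 + 1 = 9.0000.
        Var[R] = 2*n_A*n_B*(2*n_A*n_B - n_A - n_B) / ((n_A+n_B)^2 * (n_A+n_B-1)) = 14336/3840 = 3.7333.
        SD[R] = 1.9322.
Step 4: Continuity-corrected z = (R + 0.5 - E[R]) / SD[R] = (8 + 0.5 - 9.0000) / 1.9322 = -0.2588.
Step 5: Two-sided p-value via normal approximation = 2*(1 - Phi(|z|)) = 0.795809.
Step 6: alpha = 0.1. fail to reject H0.

R = 8, z = -0.2588, p = 0.795809, fail to reject H0.


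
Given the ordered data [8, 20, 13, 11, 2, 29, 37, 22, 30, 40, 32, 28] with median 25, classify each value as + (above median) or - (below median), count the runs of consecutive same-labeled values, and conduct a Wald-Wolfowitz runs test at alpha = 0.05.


Step 1: Compute median = 25; label A = above, B = below.
Labels in order: BBBBBAABAAAA  (n_A = 6, n_B = 6)
Step 2: Count runs R = 4.
Step 3: Under H0 (random ordering), E[R] = 2*n_A*n_B/(n_A+n_B) + 1 = 2*6*6/12 + 1 = 7.0000.
        Var[R] = 2*n_A*n_B*(2*n_A*n_B - n_A - n_B) / ((n_A+n_B)^2 * (n_A+n_B-1)) = 4320/1584 = 2.7273.
        SD[R] = 1.6514.
Step 4: Continuity-corrected z = (R + 0.5 - E[R]) / SD[R] = (4 + 0.5 - 7.0000) / 1.6514 = -1.5138.
Step 5: Two-sided p-value via normal approximation = 2*(1 - Phi(|z|)) = 0.130070.
Step 6: alpha = 0.05. fail to reject H0.

R = 4, z = -1.5138, p = 0.130070, fail to reject H0.


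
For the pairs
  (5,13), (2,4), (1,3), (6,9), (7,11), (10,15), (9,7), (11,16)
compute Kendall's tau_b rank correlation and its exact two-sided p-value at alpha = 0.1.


Step 1: Enumerate the 28 unordered pairs (i,j) with i<j and classify each by sign(x_j-x_i) * sign(y_j-y_i).
  (1,2):dx=-3,dy=-9->C; (1,3):dx=-4,dy=-10->C; (1,4):dx=+1,dy=-4->D; (1,5):dx=+2,dy=-2->D
  (1,6):dx=+5,dy=+2->C; (1,7):dx=+4,dy=-6->D; (1,8):dx=+6,dy=+3->C; (2,3):dx=-1,dy=-1->C
  (2,4):dx=+4,dy=+5->C; (2,5):dx=+5,dy=+7->C; (2,6):dx=+8,dy=+11->C; (2,7):dx=+7,dy=+3->C
  (2,8):dx=+9,dy=+12->C; (3,4):dx=+5,dy=+6->C; (3,5):dx=+6,dy=+8->C; (3,6):dx=+9,dy=+12->C
  (3,7):dx=+8,dy=+4->C; (3,8):dx=+10,dy=+13->C; (4,5):dx=+1,dy=+2->C; (4,6):dx=+4,dy=+6->C
  (4,7):dx=+3,dy=-2->D; (4,8):dx=+5,dy=+7->C; (5,6):dx=+3,dy=+4->C; (5,7):dx=+2,dy=-4->D
  (5,8):dx=+4,dy=+5->C; (6,7):dx=-1,dy=-8->C; (6,8):dx=+1,dy=+1->C; (7,8):dx=+2,dy=+9->C
Step 2: C = 23, D = 5, total pairs = 28.
Step 3: tau = (C - D)/(n(n-1)/2) = (23 - 5)/28 = 0.642857.
Step 4: Exact two-sided p-value (enumerate n! = 40320 permutations of y under H0): p = 0.031151.
Step 5: alpha = 0.1. reject H0.

tau_b = 0.6429 (C=23, D=5), p = 0.031151, reject H0.


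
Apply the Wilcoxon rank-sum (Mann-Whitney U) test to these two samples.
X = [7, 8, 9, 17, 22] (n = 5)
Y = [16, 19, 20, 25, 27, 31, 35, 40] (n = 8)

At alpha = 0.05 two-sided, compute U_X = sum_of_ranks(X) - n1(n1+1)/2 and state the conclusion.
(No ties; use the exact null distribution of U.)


Step 1: Combine and sort all 13 observations; assign midranks.
sorted (value, group): (7,X), (8,X), (9,X), (16,Y), (17,X), (19,Y), (20,Y), (22,X), (25,Y), (27,Y), (31,Y), (35,Y), (40,Y)
ranks: 7->1, 8->2, 9->3, 16->4, 17->5, 19->6, 20->7, 22->8, 25->9, 27->10, 31->11, 35->12, 40->13
Step 2: Rank sum for X: R1 = 1 + 2 + 3 + 5 + 8 = 19.
Step 3: U_X = R1 - n1(n1+1)/2 = 19 - 5*6/2 = 19 - 15 = 4.
       U_Y = n1*n2 - U_X = 40 - 4 = 36.
Step 4: No ties, so the exact null distribution of U (based on enumerating the C(13,5) = 1287 equally likely rank assignments) gives the two-sided p-value.
Step 5: p-value = 0.018648; compare to alpha = 0.05. reject H0.

U_X = 4, p = 0.018648, reject H0 at alpha = 0.05.


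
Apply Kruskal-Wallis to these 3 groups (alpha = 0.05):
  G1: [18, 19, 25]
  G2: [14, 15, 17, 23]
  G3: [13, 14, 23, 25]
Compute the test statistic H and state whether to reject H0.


Step 1: Combine all N = 11 observations and assign midranks.
sorted (value, group, rank): (13,G3,1), (14,G2,2.5), (14,G3,2.5), (15,G2,4), (17,G2,5), (18,G1,6), (19,G1,7), (23,G2,8.5), (23,G3,8.5), (25,G1,10.5), (25,G3,10.5)
Step 2: Sum ranks within each group.
R_1 = 23.5 (n_1 = 3)
R_2 = 20 (n_2 = 4)
R_3 = 22.5 (n_3 = 4)
Step 3: H = 12/(N(N+1)) * sum(R_i^2/n_i) - 3(N+1)
     = 12/(11*12) * (23.5^2/3 + 20^2/4 + 22.5^2/4) - 3*12
     = 0.090909 * 410.646 - 36
     = 1.331439.
Step 4: Ties present; correction factor C = 1 - 18/(11^3 - 11) = 0.986364. Corrected H = 1.331439 / 0.986364 = 1.349846.
Step 5: Under H0, H ~ chi^2(2); p-value = 0.509196.
Step 6: alpha = 0.05. fail to reject H0.

H = 1.3498, df = 2, p = 0.509196, fail to reject H0.


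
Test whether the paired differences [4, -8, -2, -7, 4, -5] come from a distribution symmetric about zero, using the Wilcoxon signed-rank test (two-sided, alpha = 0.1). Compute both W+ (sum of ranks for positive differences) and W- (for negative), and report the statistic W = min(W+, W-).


Step 1: Drop any zero differences (none here) and take |d_i|.
|d| = [4, 8, 2, 7, 4, 5]
Step 2: Midrank |d_i| (ties get averaged ranks).
ranks: |4|->2.5, |8|->6, |2|->1, |7|->5, |4|->2.5, |5|->4
Step 3: Attach original signs; sum ranks with positive sign and with negative sign.
W+ = 2.5 + 2.5 = 5
W- = 6 + 1 + 5 + 4 = 16
(Check: W+ + W- = 21 should equal n(n+1)/2 = 21.)
Step 4: Test statistic W = min(W+, W-) = 5.
Step 5: Ties in |d|, so use the tie-corrected normal approximation.
        E[W] = n(n+1)/4 = 6*7/4 = 10.5.
        Tie groups: |d|=4 (t=2); sum(t^3 - t) = 6.
        Var[W] = n(n+1)(2n+1)/24 - sum(t^3-t)/48 = 546/24 - 6/48 = 22.625.
        z = (W - E[W]) / sqrt(Var[W]) = (5 - 10.5) / 4.7566 = -1.1563.
        Two-sided p = 2*Phi(z) = 0.247561.
Step 6: alpha = 0.1. fail to reject H0.

W+ = 5, W- = 16, W = min = 5, p = 0.247561, fail to reject H0.


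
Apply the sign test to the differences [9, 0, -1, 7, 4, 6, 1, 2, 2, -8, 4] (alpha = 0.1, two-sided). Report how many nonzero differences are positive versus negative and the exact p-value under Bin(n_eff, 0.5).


Step 1: Discard zero differences. Original n = 11; n_eff = number of nonzero differences = 10.
Nonzero differences (with sign): +9, -1, +7, +4, +6, +1, +2, +2, -8, +4
Step 2: Count signs: positive = 8, negative = 2.
Step 3: Under H0: P(positive) = 0.5, so the number of positives S ~ Bin(10, 0.5).
Step 4: Two-sided exact p-value = sum of Bin(10,0.5) probabilities at or below the observed probability = 0.109375.
Step 5: alpha = 0.1. fail to reject H0.

n_eff = 10, pos = 8, neg = 2, p = 0.109375, fail to reject H0.


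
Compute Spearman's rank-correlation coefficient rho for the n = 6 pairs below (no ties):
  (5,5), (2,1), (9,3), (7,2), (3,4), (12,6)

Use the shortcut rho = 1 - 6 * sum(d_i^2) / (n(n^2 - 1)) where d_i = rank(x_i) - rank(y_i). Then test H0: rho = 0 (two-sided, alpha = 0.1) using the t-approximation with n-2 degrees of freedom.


Step 1: Rank x and y separately (midranks; no ties here).
rank(x): 5->3, 2->1, 9->5, 7->4, 3->2, 12->6
rank(y): 5->5, 1->1, 3->3, 2->2, 4->4, 6->6
Step 2: d_i = R_x(i) - R_y(i); compute d_i^2.
  (3-5)^2=4, (1-1)^2=0, (5-3)^2=4, (4-2)^2=4, (2-4)^2=4, (6-6)^2=0
sum(d^2) = 16.
Step 3: rho = 1 - 6*16 / (6*(6^2 - 1)) = 1 - 96/210 = 0.542857.
Step 4: Under H0, t = rho * sqrt((n-2)/(1-rho^2)) = 1.2928 ~ t(4).
Step 5: Two-sided p-value from the t-distribution with 4 df = 0.265703.
Step 6: alpha = 0.1. fail to reject H0.

rho = 0.5429, p = 0.265703, fail to reject H0 at alpha = 0.1.


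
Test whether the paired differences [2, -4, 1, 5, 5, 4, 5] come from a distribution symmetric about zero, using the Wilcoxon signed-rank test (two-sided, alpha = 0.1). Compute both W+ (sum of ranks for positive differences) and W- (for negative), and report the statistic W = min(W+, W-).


Step 1: Drop any zero differences (none here) and take |d_i|.
|d| = [2, 4, 1, 5, 5, 4, 5]
Step 2: Midrank |d_i| (ties get averaged ranks).
ranks: |2|->2, |4|->3.5, |1|->1, |5|->6, |5|->6, |4|->3.5, |5|->6
Step 3: Attach original signs; sum ranks with positive sign and with negative sign.
W+ = 2 + 1 + 6 + 6 + 3.5 + 6 = 24.5
W- = 3.5 = 3.5
(Check: W+ + W- = 28 should equal n(n+1)/2 = 28.)
Step 4: Test statistic W = min(W+, W-) = 3.5.
Step 5: Ties in |d|, so use the tie-corrected normal approximation.
        E[W] = n(n+1)/4 = 7*8/4 = 14.
        Tie groups: |d|=4 (t=2), |d|=5 (t=3); sum(t^3 - t) = 30.
        Var[W] = n(n+1)(2n+1)/24 - sum(t^3-t)/48 = 840/24 - 30/48 = 34.375.
        z = (W - E[W]) / sqrt(Var[W]) = (3.5 - 14) / 5.8630 = -1.7909.
        Two-sided p = 2*Phi(z) = 0.073312.
Step 6: alpha = 0.1. reject H0.

W+ = 24.5, W- = 3.5, W = min = 3.5, p = 0.073312, reject H0.


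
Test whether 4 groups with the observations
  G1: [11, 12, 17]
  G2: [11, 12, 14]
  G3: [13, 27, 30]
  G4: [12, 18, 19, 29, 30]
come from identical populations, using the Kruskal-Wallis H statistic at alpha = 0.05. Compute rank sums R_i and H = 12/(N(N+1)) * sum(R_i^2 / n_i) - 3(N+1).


Step 1: Combine all N = 14 observations and assign midranks.
sorted (value, group, rank): (11,G1,1.5), (11,G2,1.5), (12,G1,4), (12,G2,4), (12,G4,4), (13,G3,6), (14,G2,7), (17,G1,8), (18,G4,9), (19,G4,10), (27,G3,11), (29,G4,12), (30,G3,13.5), (30,G4,13.5)
Step 2: Sum ranks within each group.
R_1 = 13.5 (n_1 = 3)
R_2 = 12.5 (n_2 = 3)
R_3 = 30.5 (n_3 = 3)
R_4 = 48.5 (n_4 = 5)
Step 3: H = 12/(N(N+1)) * sum(R_i^2/n_i) - 3(N+1)
     = 12/(14*15) * (13.5^2/3 + 12.5^2/3 + 30.5^2/3 + 48.5^2/5) - 3*15
     = 0.057143 * 893.367 - 45
     = 6.049524.
Step 4: Ties present; correction factor C = 1 - 36/(14^3 - 14) = 0.986813. Corrected H = 6.049524 / 0.986813 = 6.130364.
Step 5: Under H0, H ~ chi^2(3); p-value = 0.105437.
Step 6: alpha = 0.05. fail to reject H0.

H = 6.1304, df = 3, p = 0.105437, fail to reject H0.


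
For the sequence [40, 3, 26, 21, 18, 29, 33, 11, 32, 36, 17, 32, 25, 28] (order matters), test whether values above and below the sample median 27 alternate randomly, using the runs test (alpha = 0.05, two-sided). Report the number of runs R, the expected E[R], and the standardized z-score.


Step 1: Compute median = 27; label A = above, B = below.
Labels in order: ABBBBAABAABABA  (n_A = 7, n_B = 7)
Step 2: Count runs R = 9.
Step 3: Under H0 (random ordering), E[R] = 2*n_A*n_B/(n_A+n_B) + 1 = 2*7*7/14 + 1 = 8.0000.
        Var[R] = 2*n_A*n_B*(2*n_A*n_B - n_A - n_B) / ((n_A+n_B)^2 * (n_A+n_B-1)) = 8232/2548 = 3.2308.
        SD[R] = 1.7974.
Step 4: Continuity-corrected z = (R - 0.5 - E[R]) / SD[R] = (9 - 0.5 - 8.0000) / 1.7974 = 0.2782.
Step 5: Two-sided p-value via normal approximation = 2*(1 - Phi(|z|)) = 0.780879.
Step 6: alpha = 0.05. fail to reject H0.

R = 9, z = 0.2782, p = 0.780879, fail to reject H0.


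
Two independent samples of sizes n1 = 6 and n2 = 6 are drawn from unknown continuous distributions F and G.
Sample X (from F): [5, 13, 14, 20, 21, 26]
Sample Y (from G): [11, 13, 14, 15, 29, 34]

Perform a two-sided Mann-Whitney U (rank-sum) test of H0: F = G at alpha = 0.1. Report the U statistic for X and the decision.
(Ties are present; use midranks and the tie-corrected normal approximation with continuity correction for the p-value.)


Step 1: Combine and sort all 12 observations; assign midranks.
sorted (value, group): (5,X), (11,Y), (13,X), (13,Y), (14,X), (14,Y), (15,Y), (20,X), (21,X), (26,X), (29,Y), (34,Y)
ranks: 5->1, 11->2, 13->3.5, 13->3.5, 14->5.5, 14->5.5, 15->7, 20->8, 21->9, 26->10, 29->11, 34->12
Step 2: Rank sum for X: R1 = 1 + 3.5 + 5.5 + 8 + 9 + 10 = 37.
Step 3: U_X = R1 - n1(n1+1)/2 = 37 - 6*7/2 = 37 - 21 = 16.
       U_Y = n1*n2 - U_X = 36 - 16 = 20.
Step 4: Ties are present, so use the tie-corrected normal approximation (with continuity correction) for the p-value.
Step 5: p-value = 0.809527; compare to alpha = 0.1. fail to reject H0.

U_X = 16, p = 0.809527, fail to reject H0 at alpha = 0.1.


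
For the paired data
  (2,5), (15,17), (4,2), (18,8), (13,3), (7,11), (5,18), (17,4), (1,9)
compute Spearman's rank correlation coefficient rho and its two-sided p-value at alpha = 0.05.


Step 1: Rank x and y separately (midranks; no ties here).
rank(x): 2->2, 15->7, 4->3, 18->9, 13->6, 7->5, 5->4, 17->8, 1->1
rank(y): 5->4, 17->8, 2->1, 8->5, 3->2, 11->7, 18->9, 4->3, 9->6
Step 2: d_i = R_x(i) - R_y(i); compute d_i^2.
  (2-4)^2=4, (7-8)^2=1, (3-1)^2=4, (9-5)^2=16, (6-2)^2=16, (5-7)^2=4, (4-9)^2=25, (8-3)^2=25, (1-6)^2=25
sum(d^2) = 120.
Step 3: rho = 1 - 6*120 / (9*(9^2 - 1)) = 1 - 720/720 = 0.000000.
Step 4: Under H0, t = rho * sqrt((n-2)/(1-rho^2)) = 0.0000 ~ t(7).
Step 5: Two-sided p-value from the t-distribution with 7 df = 1.000000.
Step 6: alpha = 0.05. fail to reject H0.

rho = 0.0000, p = 1.000000, fail to reject H0 at alpha = 0.05.


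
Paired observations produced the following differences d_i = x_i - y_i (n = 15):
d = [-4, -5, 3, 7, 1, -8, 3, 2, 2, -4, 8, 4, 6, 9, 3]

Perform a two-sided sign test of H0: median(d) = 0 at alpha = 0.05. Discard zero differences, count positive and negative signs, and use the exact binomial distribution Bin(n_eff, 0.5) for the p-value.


Step 1: Discard zero differences. Original n = 15; n_eff = number of nonzero differences = 15.
Nonzero differences (with sign): -4, -5, +3, +7, +1, -8, +3, +2, +2, -4, +8, +4, +6, +9, +3
Step 2: Count signs: positive = 11, negative = 4.
Step 3: Under H0: P(positive) = 0.5, so the number of positives S ~ Bin(15, 0.5).
Step 4: Two-sided exact p-value = sum of Bin(15,0.5) probabilities at or below the observed probability = 0.118469.
Step 5: alpha = 0.05. fail to reject H0.

n_eff = 15, pos = 11, neg = 4, p = 0.118469, fail to reject H0.
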